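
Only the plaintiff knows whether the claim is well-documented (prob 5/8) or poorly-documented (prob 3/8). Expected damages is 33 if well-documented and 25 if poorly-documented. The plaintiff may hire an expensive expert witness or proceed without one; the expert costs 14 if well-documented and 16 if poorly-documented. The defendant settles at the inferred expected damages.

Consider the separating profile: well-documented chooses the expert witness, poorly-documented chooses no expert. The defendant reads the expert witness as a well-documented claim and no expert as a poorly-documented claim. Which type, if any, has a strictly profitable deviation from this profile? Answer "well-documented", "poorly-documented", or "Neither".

The expert witness pays 33; no expert pays 25.
well-documented: assigned the expert witness, nets 33 − 14 = 19; deviating to no expert nets 25.
poorly-documented: assigned no expert, nets 25; deviating to the expert witness nets 33 − 16 = 17.
The well-documented type gains 6 by deviating.

well-documented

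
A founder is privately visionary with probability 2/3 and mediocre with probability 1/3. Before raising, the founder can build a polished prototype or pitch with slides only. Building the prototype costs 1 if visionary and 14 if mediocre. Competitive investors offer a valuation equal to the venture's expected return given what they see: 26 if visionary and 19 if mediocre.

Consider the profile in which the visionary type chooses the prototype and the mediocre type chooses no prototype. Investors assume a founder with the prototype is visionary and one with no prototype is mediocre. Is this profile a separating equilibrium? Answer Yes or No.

Yes

Under these beliefs, the prototype earns valuation 26 and no prototype earns valuation 19.
visionary: the prototype nets 26 − 1 = 25; no prototype nets 19. visionary prefers the prototype.
mediocre: the prototype nets 26 − 14 = 12; no prototype nets 19. mediocre prefers no prototype.
Neither type deviates, so the separating profile is an equilibrium.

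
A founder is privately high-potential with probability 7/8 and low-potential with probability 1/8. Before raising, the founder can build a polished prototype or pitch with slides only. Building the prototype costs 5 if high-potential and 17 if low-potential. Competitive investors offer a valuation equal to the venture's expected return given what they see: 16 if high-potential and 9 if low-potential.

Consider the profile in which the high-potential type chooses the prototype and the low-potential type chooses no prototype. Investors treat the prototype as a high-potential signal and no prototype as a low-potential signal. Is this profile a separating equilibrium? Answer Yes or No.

Under these beliefs, the prototype earns valuation 16 and no prototype earns valuation 9.
high-potential: the prototype nets 16 − 5 = 11; no prototype nets 9. high-potential prefers the prototype.
low-potential: the prototype nets 16 − 17 = -1; no prototype nets 9. low-potential prefers no prototype.
Neither type deviates, so the separating profile is an equilibrium.

Yes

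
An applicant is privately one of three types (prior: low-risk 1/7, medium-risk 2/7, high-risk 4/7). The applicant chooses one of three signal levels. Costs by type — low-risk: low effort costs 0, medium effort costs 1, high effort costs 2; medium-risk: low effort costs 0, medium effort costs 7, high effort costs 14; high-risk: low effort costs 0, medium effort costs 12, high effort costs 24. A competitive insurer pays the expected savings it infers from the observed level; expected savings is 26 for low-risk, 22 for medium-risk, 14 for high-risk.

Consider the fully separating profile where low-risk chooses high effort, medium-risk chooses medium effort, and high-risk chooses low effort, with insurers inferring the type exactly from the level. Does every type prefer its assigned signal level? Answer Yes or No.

Separating rebates: high effort → 26, medium effort → 22, low effort → 14.
low-risk (assigned high effort): low effort: 14 − 0 = 14; medium effort: 22 − 1 = 21; high effort: 26 − 2 = 24. low-risk stays.
medium-risk (assigned medium effort): low effort: 14 − 0 = 14; medium effort: 22 − 7 = 15; high effort: 26 − 14 = 12. medium-risk stays.
high-risk (assigned low effort): low effort: 14 − 0 = 14; medium effort: 22 − 12 = 10; high effort: 26 − 24 = 2. high-risk stays.
Every type prefers its assigned level; separation holds.

Yes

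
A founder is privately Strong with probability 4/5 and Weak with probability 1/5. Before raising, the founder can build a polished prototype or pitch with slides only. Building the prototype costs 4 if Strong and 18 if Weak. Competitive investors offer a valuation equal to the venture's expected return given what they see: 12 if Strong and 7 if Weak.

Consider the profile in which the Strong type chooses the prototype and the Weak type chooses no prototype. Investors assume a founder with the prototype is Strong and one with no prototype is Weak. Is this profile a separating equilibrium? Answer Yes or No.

Under these beliefs, the prototype earns valuation 12 and no prototype earns valuation 7.
Strong: the prototype nets 12 − 4 = 8; no prototype nets 7. Strong prefers the prototype.
Weak: the prototype nets 12 − 18 = -6; no prototype nets 7. Weak prefers no prototype.
Neither type deviates, so the separating profile is an equilibrium.

Yes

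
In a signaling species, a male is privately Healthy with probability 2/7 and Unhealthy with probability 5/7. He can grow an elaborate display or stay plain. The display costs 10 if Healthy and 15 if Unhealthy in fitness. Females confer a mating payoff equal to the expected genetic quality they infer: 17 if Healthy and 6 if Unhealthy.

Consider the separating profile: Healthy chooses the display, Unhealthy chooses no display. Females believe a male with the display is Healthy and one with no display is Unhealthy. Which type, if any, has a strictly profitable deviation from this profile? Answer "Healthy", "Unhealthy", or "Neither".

Neither

The display pays 17; no display pays 6.
Healthy: assigned the display, nets 17 − 10 = 7; deviating to no display nets 6.
Unhealthy: assigned no display, nets 6; deviating to the display nets 17 − 15 = 2.
Both types strictly prefer their assigned action; no profitable deviation.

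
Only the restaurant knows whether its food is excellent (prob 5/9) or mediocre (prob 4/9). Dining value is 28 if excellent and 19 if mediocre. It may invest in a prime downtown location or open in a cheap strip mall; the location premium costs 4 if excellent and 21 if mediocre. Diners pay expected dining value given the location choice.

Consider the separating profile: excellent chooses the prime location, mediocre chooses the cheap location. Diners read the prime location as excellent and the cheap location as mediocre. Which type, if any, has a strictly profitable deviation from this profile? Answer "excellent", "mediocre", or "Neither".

The prime location pays 28; the cheap location pays 19.
excellent: assigned the prime location, nets 28 − 4 = 24; deviating to the cheap location nets 19.
mediocre: assigned the cheap location, nets 19; deviating to the prime location nets 28 − 21 = 7.
Both types strictly prefer their assigned action; no profitable deviation.

Neither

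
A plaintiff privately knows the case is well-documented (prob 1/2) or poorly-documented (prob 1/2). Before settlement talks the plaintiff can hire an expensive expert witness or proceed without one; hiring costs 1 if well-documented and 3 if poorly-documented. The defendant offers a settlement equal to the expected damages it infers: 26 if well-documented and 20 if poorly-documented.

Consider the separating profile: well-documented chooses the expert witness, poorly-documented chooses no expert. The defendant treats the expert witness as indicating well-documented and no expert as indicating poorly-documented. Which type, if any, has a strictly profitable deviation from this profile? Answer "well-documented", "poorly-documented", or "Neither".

The expert witness pays 26; no expert pays 20.
well-documented: assigned the expert witness, nets 26 − 1 = 25; deviating to no expert nets 20.
poorly-documented: assigned no expert, nets 20; deviating to the expert witness nets 26 − 3 = 23.
The poorly-documented type gains 3 by deviating.

poorly-documented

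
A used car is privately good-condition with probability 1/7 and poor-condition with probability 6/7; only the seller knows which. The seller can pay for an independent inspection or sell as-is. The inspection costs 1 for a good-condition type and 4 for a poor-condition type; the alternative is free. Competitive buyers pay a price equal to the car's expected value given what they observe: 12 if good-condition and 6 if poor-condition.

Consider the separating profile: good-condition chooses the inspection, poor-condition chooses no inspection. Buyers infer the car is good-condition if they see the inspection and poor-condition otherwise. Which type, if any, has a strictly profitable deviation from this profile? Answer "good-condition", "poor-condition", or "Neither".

The inspection pays 12; no inspection pays 6.
good-condition: assigned the inspection, nets 12 − 1 = 11; deviating to no inspection nets 6.
poor-condition: assigned no inspection, nets 6; deviating to the inspection nets 12 − 4 = 8.
The poor-condition type gains 2 by deviating.

poor-condition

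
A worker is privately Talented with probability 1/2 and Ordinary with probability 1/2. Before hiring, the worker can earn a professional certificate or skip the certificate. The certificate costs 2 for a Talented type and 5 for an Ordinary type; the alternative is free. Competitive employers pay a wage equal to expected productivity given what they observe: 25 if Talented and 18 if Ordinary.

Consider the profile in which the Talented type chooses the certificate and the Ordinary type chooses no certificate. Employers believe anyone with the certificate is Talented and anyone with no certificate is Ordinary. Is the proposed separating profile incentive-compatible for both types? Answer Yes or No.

No

Under these beliefs, the certificate earns wage 25 and no certificate earns wage 18.
Talented: the certificate nets 25 − 2 = 23; no certificate nets 18. Talented prefers the certificate.
Ordinary: the certificate nets 25 − 5 = 20; no certificate nets 18. Ordinary would deviate to the certificate.
Ordinary has a profitable deviation, so the profile is not an equilibrium.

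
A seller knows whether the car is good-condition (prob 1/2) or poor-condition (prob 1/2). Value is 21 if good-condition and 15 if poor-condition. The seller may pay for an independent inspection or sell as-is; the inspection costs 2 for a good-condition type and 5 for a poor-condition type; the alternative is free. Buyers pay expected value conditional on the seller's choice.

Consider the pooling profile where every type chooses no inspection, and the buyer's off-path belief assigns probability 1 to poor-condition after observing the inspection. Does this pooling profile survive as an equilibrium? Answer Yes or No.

Yes

On path, the buyer holds the prior and pays 1/2·21 + 1/2·15 = 18. Off path (the inspection), believing poor-condition, it pays 15.
good-condition: no inspection nets 18; the inspection nets 15 − 2 = 13. good-condition stays.
poor-condition: no inspection nets 18; the inspection nets 15 − 5 = 10. poor-condition stays.
No type deviates, so pooling is sustained.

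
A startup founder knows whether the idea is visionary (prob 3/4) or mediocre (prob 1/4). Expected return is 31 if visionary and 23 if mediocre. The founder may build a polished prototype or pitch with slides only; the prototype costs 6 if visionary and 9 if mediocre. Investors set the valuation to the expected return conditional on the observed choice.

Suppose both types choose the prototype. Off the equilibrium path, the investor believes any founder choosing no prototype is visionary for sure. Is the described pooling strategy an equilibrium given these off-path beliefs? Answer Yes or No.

On path, the investor holds the prior and pays 3/4·31 + 1/4·23 = 29. Off path (no prototype), believing visionary, it pays 31.
visionary: the prototype nets 29 − 6 = 23; no prototype nets 31. visionary would deviate.
mediocre: the prototype nets 29 − 9 = 20; no prototype nets 31. mediocre would deviate.
A type deviates, so pooling fails.

No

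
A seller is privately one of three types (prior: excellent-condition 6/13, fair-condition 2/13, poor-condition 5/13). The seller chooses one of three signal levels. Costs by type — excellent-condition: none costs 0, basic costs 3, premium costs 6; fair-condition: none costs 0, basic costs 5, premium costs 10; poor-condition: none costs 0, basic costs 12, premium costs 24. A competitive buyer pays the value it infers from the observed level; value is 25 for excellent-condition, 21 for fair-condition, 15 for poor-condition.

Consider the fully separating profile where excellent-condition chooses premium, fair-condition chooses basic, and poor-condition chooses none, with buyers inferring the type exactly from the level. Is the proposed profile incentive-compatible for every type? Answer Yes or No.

Yes

Separating prices: premium → 25, basic → 21, none → 15.
excellent-condition (assigned premium): none: 15 − 0 = 15; basic: 21 − 3 = 18; premium: 25 − 6 = 19. excellent-condition stays.
fair-condition (assigned basic): none: 15 − 0 = 15; basic: 21 − 5 = 16; premium: 25 − 10 = 15. fair-condition stays.
poor-condition (assigned none): none: 15 − 0 = 15; basic: 21 − 12 = 9; premium: 25 − 24 = 1. poor-condition stays.
Every type prefers its assigned level; separation holds.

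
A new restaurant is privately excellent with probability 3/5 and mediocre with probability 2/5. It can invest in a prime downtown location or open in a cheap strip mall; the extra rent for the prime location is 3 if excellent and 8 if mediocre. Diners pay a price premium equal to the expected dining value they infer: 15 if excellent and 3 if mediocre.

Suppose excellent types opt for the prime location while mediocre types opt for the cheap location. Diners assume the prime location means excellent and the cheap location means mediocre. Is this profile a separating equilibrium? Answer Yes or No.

Under these beliefs, the prime location earns price premium 15 and the cheap location earns price premium 3.
excellent: the prime location nets 15 − 3 = 12; the cheap location nets 3. excellent prefers the prime location.
mediocre: the prime location nets 15 − 8 = 7; the cheap location nets 3. mediocre would deviate to the prime location.
mediocre has a profitable deviation, so the profile is not an equilibrium.

No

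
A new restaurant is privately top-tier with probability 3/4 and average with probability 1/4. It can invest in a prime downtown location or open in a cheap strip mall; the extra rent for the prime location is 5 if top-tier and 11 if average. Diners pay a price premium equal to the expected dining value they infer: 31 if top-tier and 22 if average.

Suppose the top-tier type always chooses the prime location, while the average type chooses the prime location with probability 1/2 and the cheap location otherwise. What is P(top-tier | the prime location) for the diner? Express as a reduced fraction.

P(the prime location) = (3/4)·1 + (1/4)·(1/2) = 7/8.
By Bayes' rule, P(top-tier | the prime location) = (3/4) / (7/8) = 6/7.

6/7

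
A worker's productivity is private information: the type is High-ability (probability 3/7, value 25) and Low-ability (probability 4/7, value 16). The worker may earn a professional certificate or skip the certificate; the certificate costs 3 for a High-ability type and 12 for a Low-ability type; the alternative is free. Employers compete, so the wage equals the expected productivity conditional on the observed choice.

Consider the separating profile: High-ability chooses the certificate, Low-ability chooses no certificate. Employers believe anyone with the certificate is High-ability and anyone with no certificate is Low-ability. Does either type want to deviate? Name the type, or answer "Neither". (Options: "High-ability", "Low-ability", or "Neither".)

Neither

The certificate pays 25; no certificate pays 16.
High-ability: assigned the certificate, nets 25 − 3 = 22; deviating to no certificate nets 16.
Low-ability: assigned no certificate, nets 16; deviating to the certificate nets 25 − 12 = 13.
Both types strictly prefer their assigned action; no profitable deviation.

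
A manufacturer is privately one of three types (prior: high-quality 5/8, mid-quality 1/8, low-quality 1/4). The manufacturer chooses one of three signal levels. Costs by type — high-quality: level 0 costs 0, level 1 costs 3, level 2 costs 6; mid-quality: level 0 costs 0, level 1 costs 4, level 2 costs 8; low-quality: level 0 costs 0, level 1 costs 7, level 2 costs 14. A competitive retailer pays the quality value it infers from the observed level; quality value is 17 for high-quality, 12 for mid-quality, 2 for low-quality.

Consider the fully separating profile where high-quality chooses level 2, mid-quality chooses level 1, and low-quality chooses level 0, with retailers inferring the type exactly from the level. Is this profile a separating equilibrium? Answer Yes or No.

Separating prices: level 2 → 17, level 1 → 12, level 0 → 2.
high-quality (assigned level 2): level 0: 2 − 0 = 2; level 1: 12 − 3 = 9; level 2: 17 − 6 = 11. high-quality stays.
mid-quality (assigned level 1): level 0: 2 − 0 = 2; level 1: 12 − 4 = 8; level 2: 17 − 8 = 9. mid-quality prefers level 2.
low-quality (assigned level 0): level 0: 2 − 0 = 2; level 1: 12 − 7 = 5; level 2: 17 − 14 = 3. low-quality prefers level 1.
At least one type deviates; the separating profile fails.

No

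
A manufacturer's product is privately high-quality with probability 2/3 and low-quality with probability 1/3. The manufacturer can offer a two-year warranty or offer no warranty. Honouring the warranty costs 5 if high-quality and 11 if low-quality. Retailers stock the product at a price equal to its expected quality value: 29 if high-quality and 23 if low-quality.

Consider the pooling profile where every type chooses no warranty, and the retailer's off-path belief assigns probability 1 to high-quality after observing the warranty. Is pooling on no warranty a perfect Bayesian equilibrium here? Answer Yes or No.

On path, the retailer holds the prior and pays 2/3·29 + 1/3·23 = 27. Off path (the warranty), believing high-quality, it pays 29.
high-quality: no warranty nets 27; the warranty nets 29 − 5 = 24. high-quality stays.
low-quality: no warranty nets 27; the warranty nets 29 − 11 = 18. low-quality stays.
No type deviates, so pooling is sustained.

Yes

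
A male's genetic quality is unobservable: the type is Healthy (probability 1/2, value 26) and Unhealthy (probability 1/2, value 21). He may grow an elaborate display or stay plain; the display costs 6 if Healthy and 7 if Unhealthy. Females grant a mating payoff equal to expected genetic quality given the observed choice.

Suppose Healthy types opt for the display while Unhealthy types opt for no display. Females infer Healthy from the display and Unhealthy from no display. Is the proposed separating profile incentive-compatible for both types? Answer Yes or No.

Under these beliefs, the display earns mating payoff 26 and no display earns mating payoff 21.
Healthy: the display nets 26 − 6 = 20; no display nets 21. Healthy would deviate to no display.
Unhealthy: the display nets 26 − 7 = 19; no display nets 21. Unhealthy prefers no display.
Healthy has a profitable deviation, so the profile is not an equilibrium.

No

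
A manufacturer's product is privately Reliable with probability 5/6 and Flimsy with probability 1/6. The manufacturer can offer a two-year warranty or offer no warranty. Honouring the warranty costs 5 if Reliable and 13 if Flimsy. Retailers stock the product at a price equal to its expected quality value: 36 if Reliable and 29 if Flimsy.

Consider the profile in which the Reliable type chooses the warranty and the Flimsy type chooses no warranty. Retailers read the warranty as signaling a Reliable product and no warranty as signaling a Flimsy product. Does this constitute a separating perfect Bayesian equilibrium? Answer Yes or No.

Yes

Under these beliefs, the warranty earns price 36 and no warranty earns price 29.
Reliable: the warranty nets 36 − 5 = 31; no warranty nets 29. Reliable prefers the warranty.
Flimsy: the warranty nets 36 − 13 = 23; no warranty nets 29. Flimsy prefers no warranty.
Neither type deviates, so the separating profile is an equilibrium.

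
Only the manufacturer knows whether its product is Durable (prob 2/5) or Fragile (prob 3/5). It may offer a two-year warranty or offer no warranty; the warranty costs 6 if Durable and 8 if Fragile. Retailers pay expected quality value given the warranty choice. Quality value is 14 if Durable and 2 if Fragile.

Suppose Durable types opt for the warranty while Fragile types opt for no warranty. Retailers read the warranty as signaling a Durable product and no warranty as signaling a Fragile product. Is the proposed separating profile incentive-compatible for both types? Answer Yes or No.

Under these beliefs, the warranty earns price 14 and no warranty earns price 2.
Durable: the warranty nets 14 − 6 = 8; no warranty nets 2. Durable prefers the warranty.
Fragile: the warranty nets 14 − 8 = 6; no warranty nets 2. Fragile would deviate to the warranty.
Fragile has a profitable deviation, so the profile is not an equilibrium.

No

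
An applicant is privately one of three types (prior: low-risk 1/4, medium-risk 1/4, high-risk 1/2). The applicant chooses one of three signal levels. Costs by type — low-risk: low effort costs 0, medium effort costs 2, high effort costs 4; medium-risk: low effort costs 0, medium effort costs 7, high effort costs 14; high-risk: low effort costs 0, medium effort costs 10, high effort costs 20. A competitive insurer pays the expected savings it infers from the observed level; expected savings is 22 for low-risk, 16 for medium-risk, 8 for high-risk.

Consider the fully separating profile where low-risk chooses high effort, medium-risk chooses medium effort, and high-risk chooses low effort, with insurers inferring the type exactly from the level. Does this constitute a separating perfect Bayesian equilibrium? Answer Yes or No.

Yes

Separating rebates: high effort → 22, medium effort → 16, low effort → 8.
low-risk (assigned high effort): low effort: 8 − 0 = 8; medium effort: 16 − 2 = 14; high effort: 22 − 4 = 18. low-risk stays.
medium-risk (assigned medium effort): low effort: 8 − 0 = 8; medium effort: 16 − 7 = 9; high effort: 22 − 14 = 8. medium-risk stays.
high-risk (assigned low effort): low effort: 8 − 0 = 8; medium effort: 16 − 10 = 6; high effort: 22 − 20 = 2. high-risk stays.
Every type prefers its assigned level; separation holds.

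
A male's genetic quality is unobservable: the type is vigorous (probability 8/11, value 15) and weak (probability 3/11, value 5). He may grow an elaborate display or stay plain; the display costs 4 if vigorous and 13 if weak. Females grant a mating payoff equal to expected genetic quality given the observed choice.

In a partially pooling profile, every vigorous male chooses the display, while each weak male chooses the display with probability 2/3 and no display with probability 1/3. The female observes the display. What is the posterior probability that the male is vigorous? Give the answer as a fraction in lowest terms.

P(the display) = (8/11)·1 + (3/11)·(2/3) = 10/11.
By Bayes' rule, P(vigorous | the display) = (8/11) / (10/11) = 4/5.

4/5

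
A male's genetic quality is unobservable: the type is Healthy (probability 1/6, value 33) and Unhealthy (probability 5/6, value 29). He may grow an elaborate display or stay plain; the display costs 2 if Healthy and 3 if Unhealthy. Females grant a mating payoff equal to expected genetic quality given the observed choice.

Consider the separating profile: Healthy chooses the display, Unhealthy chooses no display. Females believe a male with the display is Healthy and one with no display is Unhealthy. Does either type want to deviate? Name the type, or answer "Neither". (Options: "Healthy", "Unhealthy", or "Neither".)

Unhealthy

The display pays 33; no display pays 29.
Healthy: assigned the display, nets 33 − 2 = 31; deviating to no display nets 29.
Unhealthy: assigned no display, nets 29; deviating to the display nets 33 − 3 = 30.
The Unhealthy type gains 1 by deviating.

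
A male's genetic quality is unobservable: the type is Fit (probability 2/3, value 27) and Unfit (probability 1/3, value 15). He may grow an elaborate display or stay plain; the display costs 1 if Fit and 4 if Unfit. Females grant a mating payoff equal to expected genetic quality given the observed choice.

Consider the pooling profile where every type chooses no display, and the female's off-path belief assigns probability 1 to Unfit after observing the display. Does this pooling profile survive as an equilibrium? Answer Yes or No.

On path, the female holds the prior and pays 2/3·27 + 1/3·15 = 23. Off path (the display), believing Unfit, it pays 15.
Fit: no display nets 23; the display nets 15 − 1 = 14. Fit stays.
Unfit: no display nets 23; the display nets 15 − 4 = 11. Unfit stays.
No type deviates, so pooling is sustained.

Yes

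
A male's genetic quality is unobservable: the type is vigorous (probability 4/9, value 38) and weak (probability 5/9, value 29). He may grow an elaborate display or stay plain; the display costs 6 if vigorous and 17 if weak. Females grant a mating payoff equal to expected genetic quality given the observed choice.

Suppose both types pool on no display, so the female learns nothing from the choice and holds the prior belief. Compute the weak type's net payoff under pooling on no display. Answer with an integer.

33

Pooled mating payoff = 4/9·38 + 5/9·29 = 33.
weak pays no cost for no display, so net payoff = 33.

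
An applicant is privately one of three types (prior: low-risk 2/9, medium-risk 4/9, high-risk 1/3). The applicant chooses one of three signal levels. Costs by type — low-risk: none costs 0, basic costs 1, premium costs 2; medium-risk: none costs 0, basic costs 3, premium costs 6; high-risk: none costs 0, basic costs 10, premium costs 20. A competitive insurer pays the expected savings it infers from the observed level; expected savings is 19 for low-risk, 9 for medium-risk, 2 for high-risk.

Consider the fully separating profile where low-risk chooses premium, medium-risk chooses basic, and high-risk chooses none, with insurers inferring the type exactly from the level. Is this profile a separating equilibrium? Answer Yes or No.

No

Separating rebates: premium → 19, basic → 9, none → 2.
low-risk (assigned premium): none: 2 − 0 = 2; basic: 9 − 1 = 8; premium: 19 − 2 = 17. low-risk stays.
medium-risk (assigned basic): none: 2 − 0 = 2; basic: 9 − 3 = 6; premium: 19 − 6 = 13. medium-risk prefers premium.
high-risk (assigned none): none: 2 − 0 = 2; basic: 9 − 10 = -1; premium: 19 − 20 = -1. high-risk stays.
At least one type deviates; the separating profile fails.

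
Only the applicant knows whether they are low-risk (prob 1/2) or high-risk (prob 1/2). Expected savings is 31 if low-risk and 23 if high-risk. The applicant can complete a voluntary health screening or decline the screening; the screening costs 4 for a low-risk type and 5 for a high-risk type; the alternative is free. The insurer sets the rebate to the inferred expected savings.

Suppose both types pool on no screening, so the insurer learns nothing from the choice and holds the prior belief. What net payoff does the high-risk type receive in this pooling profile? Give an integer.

Pooled rebate = 1/2·31 + 1/2·23 = 27.
high-risk pays no cost for no screening, so net payoff = 27.

27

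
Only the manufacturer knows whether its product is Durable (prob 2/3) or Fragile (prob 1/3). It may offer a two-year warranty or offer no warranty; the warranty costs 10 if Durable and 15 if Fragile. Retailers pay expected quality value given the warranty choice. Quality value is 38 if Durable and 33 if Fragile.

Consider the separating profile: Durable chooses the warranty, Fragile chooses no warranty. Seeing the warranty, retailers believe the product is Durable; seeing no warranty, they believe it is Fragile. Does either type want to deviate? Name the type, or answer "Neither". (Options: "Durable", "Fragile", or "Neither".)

The warranty pays 38; no warranty pays 33.
Durable: assigned the warranty, nets 38 − 10 = 28; deviating to no warranty nets 33.
Fragile: assigned no warranty, nets 33; deviating to the warranty nets 38 − 15 = 23.
The Durable type gains 5 by deviating.

Durable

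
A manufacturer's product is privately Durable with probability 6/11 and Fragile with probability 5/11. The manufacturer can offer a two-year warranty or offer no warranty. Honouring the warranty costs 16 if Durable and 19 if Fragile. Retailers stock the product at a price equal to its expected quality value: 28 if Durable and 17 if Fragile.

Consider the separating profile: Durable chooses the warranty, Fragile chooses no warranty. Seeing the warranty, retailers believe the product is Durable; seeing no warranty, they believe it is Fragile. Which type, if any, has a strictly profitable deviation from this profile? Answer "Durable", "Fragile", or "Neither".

The warranty pays 28; no warranty pays 17.
Durable: assigned the warranty, nets 28 − 16 = 12; deviating to no warranty nets 17.
Fragile: assigned no warranty, nets 17; deviating to the warranty nets 28 − 19 = 9.
The Durable type gains 5 by deviating.

Durable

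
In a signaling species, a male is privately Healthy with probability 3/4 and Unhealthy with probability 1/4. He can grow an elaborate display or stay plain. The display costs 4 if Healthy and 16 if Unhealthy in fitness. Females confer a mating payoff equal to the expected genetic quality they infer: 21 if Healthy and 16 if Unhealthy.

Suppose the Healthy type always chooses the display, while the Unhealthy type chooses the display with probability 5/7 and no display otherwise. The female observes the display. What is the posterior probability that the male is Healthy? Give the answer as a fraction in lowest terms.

21/26

P(the display) = (3/4)·1 + (1/4)·(5/7) = 13/14.
By Bayes' rule, P(Healthy | the display) = (3/4) / (13/14) = 21/26.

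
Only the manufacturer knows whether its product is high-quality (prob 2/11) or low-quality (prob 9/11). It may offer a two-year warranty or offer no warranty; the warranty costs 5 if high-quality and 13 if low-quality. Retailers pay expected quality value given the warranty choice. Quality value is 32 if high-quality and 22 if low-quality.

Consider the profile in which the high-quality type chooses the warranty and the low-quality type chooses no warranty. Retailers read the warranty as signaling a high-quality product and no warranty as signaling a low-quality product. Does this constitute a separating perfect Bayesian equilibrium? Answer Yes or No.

Yes

Under these beliefs, the warranty earns price 32 and no warranty earns price 22.
high-quality: the warranty nets 32 − 5 = 27; no warranty nets 22. high-quality prefers the warranty.
low-quality: the warranty nets 32 − 13 = 19; no warranty nets 22. low-quality prefers no warranty.
Neither type deviates, so the separating profile is an equilibrium.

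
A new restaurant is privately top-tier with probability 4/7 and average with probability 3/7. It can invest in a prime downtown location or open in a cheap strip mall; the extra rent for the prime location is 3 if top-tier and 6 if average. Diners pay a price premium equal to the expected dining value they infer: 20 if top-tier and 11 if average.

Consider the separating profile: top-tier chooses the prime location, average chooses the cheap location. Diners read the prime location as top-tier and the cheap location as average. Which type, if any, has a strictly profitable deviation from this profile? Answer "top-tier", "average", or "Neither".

average

The prime location pays 20; the cheap location pays 11.
top-tier: assigned the prime location, nets 20 − 3 = 17; deviating to the cheap location nets 11.
average: assigned the cheap location, nets 11; deviating to the prime location nets 20 − 6 = 14.
The average type gains 3 by deviating.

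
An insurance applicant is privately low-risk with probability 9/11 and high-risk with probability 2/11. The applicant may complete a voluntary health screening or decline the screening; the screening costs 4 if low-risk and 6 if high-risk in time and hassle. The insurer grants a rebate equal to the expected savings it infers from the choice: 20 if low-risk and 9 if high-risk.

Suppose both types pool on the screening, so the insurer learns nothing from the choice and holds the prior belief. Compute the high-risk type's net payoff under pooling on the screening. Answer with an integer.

Pooled rebate = 9/11·20 + 2/11·9 = 18.
high-risk pays cost 6 for the screening, so net payoff = 18 − 6 = 12.

12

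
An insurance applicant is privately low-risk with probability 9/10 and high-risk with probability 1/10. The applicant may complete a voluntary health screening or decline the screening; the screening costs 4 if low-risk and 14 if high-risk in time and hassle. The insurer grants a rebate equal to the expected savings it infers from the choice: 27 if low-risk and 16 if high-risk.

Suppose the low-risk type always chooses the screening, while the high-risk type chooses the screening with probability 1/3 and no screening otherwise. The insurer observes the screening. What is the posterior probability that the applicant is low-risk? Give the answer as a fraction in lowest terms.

27/28

P(the screening) = (9/10)·1 + (1/10)·(1/3) = 14/15.
By Bayes' rule, P(low-risk | the screening) = (9/10) / (14/15) = 27/28.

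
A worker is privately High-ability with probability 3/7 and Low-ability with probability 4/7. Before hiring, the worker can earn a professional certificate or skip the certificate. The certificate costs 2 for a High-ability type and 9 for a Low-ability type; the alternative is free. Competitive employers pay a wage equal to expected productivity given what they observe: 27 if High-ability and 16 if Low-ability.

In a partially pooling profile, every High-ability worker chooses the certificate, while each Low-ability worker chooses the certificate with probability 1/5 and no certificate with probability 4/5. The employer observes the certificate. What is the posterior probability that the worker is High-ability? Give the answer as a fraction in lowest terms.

P(the certificate) = (3/7)·1 + (4/7)·(1/5) = 19/35.
By Bayes' rule, P(High-ability | the certificate) = (3/7) / (19/35) = 15/19.

15/19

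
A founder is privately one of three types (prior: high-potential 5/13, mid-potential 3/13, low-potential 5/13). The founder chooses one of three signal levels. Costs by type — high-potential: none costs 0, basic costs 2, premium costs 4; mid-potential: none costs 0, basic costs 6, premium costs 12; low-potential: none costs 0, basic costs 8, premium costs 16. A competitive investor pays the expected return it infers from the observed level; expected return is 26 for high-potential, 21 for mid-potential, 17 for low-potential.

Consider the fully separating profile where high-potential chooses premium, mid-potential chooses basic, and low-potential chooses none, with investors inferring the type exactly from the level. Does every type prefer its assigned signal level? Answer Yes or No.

Separating valuations: premium → 26, basic → 21, none → 17.
high-potential (assigned premium): none: 17 − 0 = 17; basic: 21 − 2 = 19; premium: 26 − 4 = 22. high-potential stays.
mid-potential (assigned basic): none: 17 − 0 = 17; basic: 21 − 6 = 15; premium: 26 − 12 = 14. mid-potential prefers none.
low-potential (assigned none): none: 17 − 0 = 17; basic: 21 − 8 = 13; premium: 26 − 16 = 10. low-potential stays.
At least one type deviates; the separating profile fails.

No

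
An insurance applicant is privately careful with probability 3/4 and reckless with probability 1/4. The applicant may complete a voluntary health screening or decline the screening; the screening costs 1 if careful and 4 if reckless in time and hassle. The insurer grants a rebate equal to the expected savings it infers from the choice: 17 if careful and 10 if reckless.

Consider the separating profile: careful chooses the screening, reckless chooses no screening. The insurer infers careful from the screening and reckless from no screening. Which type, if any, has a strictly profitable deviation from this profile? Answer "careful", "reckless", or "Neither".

The screening pays 17; no screening pays 10.
careful: assigned the screening, nets 17 − 1 = 16; deviating to no screening nets 10.
reckless: assigned no screening, nets 10; deviating to the screening nets 17 − 4 = 13.
The reckless type gains 3 by deviating.

reckless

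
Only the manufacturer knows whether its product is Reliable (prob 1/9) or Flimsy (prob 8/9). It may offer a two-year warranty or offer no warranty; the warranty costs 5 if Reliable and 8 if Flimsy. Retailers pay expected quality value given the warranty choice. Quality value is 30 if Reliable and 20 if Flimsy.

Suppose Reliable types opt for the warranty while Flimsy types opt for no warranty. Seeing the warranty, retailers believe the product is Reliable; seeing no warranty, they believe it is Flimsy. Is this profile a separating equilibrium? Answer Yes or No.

No

Under these beliefs, the warranty earns price 30 and no warranty earns price 20.
Reliable: the warranty nets 30 − 5 = 25; no warranty nets 20. Reliable prefers the warranty.
Flimsy: the warranty nets 30 − 8 = 22; no warranty nets 20. Flimsy would deviate to the warranty.
Flimsy has a profitable deviation, so the profile is not an equilibrium.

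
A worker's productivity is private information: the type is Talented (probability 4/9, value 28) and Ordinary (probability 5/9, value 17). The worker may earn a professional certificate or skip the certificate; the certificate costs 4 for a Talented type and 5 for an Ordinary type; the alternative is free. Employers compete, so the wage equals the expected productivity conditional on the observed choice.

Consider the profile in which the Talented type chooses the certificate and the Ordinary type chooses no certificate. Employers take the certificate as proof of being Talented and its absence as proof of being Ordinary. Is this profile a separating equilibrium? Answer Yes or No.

Under these beliefs, the certificate earns wage 28 and no certificate earns wage 17.
Talented: the certificate nets 28 − 4 = 24; no certificate nets 17. Talented prefers the certificate.
Ordinary: the certificate nets 28 − 5 = 23; no certificate nets 17. Ordinary would deviate to the certificate.
Ordinary has a profitable deviation, so the profile is not an equilibrium.

No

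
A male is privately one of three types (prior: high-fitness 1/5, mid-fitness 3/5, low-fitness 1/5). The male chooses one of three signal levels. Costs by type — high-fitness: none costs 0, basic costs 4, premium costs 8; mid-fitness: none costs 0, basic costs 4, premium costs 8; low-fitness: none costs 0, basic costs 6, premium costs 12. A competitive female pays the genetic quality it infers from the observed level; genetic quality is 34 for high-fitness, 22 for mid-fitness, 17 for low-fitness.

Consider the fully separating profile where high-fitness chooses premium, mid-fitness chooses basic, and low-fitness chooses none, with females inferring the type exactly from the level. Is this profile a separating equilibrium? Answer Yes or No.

No

Separating mating payoffs: premium → 34, basic → 22, none → 17.
high-fitness (assigned premium): none: 17 − 0 = 17; basic: 22 − 4 = 18; premium: 34 − 8 = 26. high-fitness stays.
mid-fitness (assigned basic): none: 17 − 0 = 17; basic: 22 − 4 = 18; premium: 34 − 8 = 26. mid-fitness prefers premium.
low-fitness (assigned none): none: 17 − 0 = 17; basic: 22 − 6 = 16; premium: 34 − 12 = 22. low-fitness prefers premium.
At least one type deviates; the separating profile fails.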